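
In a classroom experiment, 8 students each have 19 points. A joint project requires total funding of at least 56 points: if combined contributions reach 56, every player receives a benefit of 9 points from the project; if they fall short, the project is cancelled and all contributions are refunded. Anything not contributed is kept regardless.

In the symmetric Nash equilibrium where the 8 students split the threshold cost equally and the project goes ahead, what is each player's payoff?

Equal share of the threshold: 56/8 = 7.
At this profile no one gains by cutting their contribution: any cut drops the total below 56, the project is cancelled, contributions are refunded, and the deviator ends with 19, which is less than 19 − 7 + 9 = 21. Contributing more than 7 just wastes the excess. So contributing exactly 7 is a best response.
Each player's payoff: 19 − 7 + 9 = 21.

21 points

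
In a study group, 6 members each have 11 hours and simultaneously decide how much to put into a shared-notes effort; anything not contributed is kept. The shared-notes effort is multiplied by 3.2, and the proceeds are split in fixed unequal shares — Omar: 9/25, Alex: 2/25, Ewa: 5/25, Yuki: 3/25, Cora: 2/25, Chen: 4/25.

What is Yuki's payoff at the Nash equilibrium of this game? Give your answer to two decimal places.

15.22 hours

Player j's private return per contributed unit is 3.2 × (j's share). Contributing is weakly dominant for j when that share is at least 1/3.2 = 0.3125, and contributing 0 is dominant otherwise.
Only Omar (9/25) clears that bar, contributing 11; the remaining 5 contribute 0. Total contributed: 11.
Yuki keeps 11 and receives 3.2 × 11 × 3/25 = 4.22 from the shared-notes effort, for a payoff of 15.22.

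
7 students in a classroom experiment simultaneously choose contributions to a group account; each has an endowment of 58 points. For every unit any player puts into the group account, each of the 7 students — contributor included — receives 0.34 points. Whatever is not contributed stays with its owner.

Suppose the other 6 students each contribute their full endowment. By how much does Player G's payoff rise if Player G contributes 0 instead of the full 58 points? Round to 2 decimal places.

Switching from a contribution of 58 to 0 lets Player G keep an extra 58 points, but lowers the group account by 58, which costs Player G their own share of that drop: 0.34 × 58 = 19.72.
Net gain = 58 − 19.72 = 38.28. The private return per contributed unit (0.34) is below 1, so free-riding is indeed the best response regardless of what the others do.

38.28 points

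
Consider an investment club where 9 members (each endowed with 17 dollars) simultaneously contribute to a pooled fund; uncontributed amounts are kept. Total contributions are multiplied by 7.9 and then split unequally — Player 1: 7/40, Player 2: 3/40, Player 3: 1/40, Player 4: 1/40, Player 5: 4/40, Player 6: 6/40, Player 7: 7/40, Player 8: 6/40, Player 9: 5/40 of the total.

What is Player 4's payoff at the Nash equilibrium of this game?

Each unit j contributes comes back to j as 7.9 × (j's share), so j prefers to contribute only if that share exceeds 1/7.9 = 0.1266; otherwise keeping the unit dominates.
Player 1, Player 6, Player 7 and Player 8 clear that bar, contributing 17 each; the remaining 5 contribute 0. Total contributed: 68.
Player 4 keeps 17 and receives 7.9 × 68 × 1/40 = 13.43 from the pooled fund, for a payoff of 30.43.

30.43 dollars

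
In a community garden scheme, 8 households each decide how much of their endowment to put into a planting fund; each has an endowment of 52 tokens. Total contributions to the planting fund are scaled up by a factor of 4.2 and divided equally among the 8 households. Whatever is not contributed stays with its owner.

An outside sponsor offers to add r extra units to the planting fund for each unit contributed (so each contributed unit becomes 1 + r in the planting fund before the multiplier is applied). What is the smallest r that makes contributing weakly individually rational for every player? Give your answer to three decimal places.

With matching at rate r, one contributed unit becomes (1 + r) in the planting fund and returns 4.2 × (1 + r) / 8 to the contributor.
Setting this equal to 1: 1 + r = 8/4.2 = 1.9048.
So the minimum matching rate is r = 1.9048 − 1 = 0.905.

0.905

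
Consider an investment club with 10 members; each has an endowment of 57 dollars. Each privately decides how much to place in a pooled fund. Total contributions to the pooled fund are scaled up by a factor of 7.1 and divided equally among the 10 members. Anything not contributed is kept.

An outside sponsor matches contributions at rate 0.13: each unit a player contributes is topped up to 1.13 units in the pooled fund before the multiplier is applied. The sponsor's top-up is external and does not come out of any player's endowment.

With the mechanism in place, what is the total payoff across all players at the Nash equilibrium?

The effective private return is 7.1 × 1.13 / 10 = 0.8023, which is still under 1, so the mechanism doesn't change anyone's dominant strategy: zero contribution.
Everyone keeps their endowment and the group total is 10 × 57 = 570.

570.00 dollars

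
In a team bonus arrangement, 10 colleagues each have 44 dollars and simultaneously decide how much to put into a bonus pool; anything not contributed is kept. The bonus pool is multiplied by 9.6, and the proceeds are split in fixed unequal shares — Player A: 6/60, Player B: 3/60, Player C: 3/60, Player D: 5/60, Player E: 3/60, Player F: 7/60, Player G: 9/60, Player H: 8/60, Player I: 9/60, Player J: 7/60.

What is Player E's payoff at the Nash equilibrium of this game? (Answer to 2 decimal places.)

149.60 dollars

Each unit j contributes comes back to j as 9.6 × (j's share), so j prefers to contribute only if that share exceeds 1/9.6 = 0.1042; otherwise keeping the unit dominates.
Player F, Player G, Player H, Player I and Player J clear that bar, contributing 44 each; the remaining 5 contribute 0. Total contributed: 220.
Player E keeps 44 and receives 9.6 × 220 × 3/60 = 105.60 from the bonus pool, for a payoff of 149.60.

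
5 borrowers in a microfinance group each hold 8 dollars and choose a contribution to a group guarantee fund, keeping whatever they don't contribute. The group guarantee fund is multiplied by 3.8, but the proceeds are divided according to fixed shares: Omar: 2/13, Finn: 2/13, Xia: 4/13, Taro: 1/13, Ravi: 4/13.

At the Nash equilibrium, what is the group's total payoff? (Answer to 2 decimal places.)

Player j's private return per contributed unit is 3.8 × (j's share). Contributing is weakly dominant for j when that share is at least 1/3.8 = 0.2632, and contributing 0 is dominant otherwise.
Xia and Ravi are above the threshold, contributing 8 each; the remaining 3 contribute 0. Total contributed: 16.
The group guarantee fund pays out 3.8 × 16 = 60.80 in total (split across the unequal shares, but the aggregate is all that matters for the group sum).
The 3 free-riders keep 8 each, adding 24. Group total = 24 + 60.80 = 84.80.

84.80 dollars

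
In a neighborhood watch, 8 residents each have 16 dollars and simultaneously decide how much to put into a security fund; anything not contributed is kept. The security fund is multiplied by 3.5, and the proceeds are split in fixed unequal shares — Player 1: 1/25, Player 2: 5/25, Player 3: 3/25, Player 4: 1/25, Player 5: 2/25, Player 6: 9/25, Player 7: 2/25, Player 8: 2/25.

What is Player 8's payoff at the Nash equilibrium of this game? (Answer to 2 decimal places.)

20.48 dollars

Each unit j contributes comes back to j as 3.5 × (j's share), so j prefers to contribute only if that share exceeds 1/3.5 = 0.2857; otherwise keeping the unit dominates.
The only share above 0.2857 is Player 6's 9/25, contributing 16; the remaining 7 contribute 0. Total contributed: 16.
Player 8 keeps 16 and receives 3.5 × 16 × 2/25 = 4.48 from the security fund, for a payoff of 20.48.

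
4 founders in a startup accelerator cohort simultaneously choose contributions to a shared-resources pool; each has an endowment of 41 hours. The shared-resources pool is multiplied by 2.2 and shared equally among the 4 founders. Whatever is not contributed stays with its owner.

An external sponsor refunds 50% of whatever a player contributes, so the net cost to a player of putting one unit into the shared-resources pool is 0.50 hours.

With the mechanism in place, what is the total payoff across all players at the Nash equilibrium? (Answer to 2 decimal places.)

442.80 hours

The effective private return per unit is now (2.2/4) / 0.50 = 1.1000 > 1, so every player's dominant strategy flips to full contribution.
At the Nash equilibrium everyone contributes 41. Group total payoff = 4 × (41 × 0.50 + 2.2 × 41) = 442.80.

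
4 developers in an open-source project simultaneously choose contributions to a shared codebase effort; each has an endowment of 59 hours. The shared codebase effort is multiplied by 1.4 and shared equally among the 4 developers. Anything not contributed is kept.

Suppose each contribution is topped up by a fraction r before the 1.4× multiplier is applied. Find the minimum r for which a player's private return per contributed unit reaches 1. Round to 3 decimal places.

1.857

With matching at rate r, one contributed unit becomes (1 + r) in the shared codebase effort and returns 1.4 × (1 + r) / 4 to the contributor.
Setting this equal to 1: 1 + r = 4/1.4 = 2.8571.
So the minimum matching rate is r = 2.8571 − 1 = 1.857.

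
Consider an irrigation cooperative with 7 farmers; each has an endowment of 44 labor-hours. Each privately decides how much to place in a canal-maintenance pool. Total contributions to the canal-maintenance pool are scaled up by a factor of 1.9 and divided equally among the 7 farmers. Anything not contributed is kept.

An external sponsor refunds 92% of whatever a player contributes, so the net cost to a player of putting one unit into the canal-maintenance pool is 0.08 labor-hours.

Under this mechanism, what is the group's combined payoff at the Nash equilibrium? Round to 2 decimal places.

Under the mechanism each unit contributed yields (1.9/7) / 0.08 = 3.3929 back to its contributor per unit of net cost, which exceeds 1, making full contribution the dominant choice for everyone.
So the Nash equilibrium is full contribution by all 7; the group earns 7 × (44 × 0.92 + 1.9 × 44) = 868.56.

868.56 labor-hours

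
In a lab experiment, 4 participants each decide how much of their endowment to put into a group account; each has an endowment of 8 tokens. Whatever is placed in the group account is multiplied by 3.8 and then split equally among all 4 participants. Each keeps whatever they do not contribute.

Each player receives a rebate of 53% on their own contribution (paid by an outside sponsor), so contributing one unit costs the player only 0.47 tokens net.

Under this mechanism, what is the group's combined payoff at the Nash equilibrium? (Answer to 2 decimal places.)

138.56 tokens

The effective private return per unit is now (3.8/4) / 0.47 = 2.0213 > 1, so every player's dominant strategy flips to full contribution.
So the Nash equilibrium is full contribution by all 4; the group earns 4 × (8 × 0.53 + 3.8 × 8) = 138.56.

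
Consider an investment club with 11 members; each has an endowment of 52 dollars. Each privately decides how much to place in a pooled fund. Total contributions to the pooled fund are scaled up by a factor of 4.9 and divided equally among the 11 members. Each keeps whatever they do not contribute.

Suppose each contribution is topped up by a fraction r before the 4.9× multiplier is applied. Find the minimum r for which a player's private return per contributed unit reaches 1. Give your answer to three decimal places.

1.245

With matching at rate r, one contributed unit becomes (1 + r) in the pooled fund and returns 4.9 × (1 + r) / 11 to the contributor.
Setting this equal to 1: 1 + r = 11/4.9 = 2.2449.
So the minimum matching rate is r = 2.2449 − 1 = 1.245.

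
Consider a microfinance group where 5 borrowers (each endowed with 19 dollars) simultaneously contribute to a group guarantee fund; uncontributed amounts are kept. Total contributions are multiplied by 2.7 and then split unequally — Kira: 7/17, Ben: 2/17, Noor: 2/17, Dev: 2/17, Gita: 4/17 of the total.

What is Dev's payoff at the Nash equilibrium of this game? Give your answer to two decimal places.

For player j, contributing a unit is worthwhile iff 2.7 × (j's share) ≥ 1, i.e. iff j's share is at least 0.3704.
Kira alone (share 7/17) is above the threshold, contributing 19; the remaining 4 contribute 0. Total contributed: 19.
Dev keeps 19 and receives 2.7 × 19 × 2/17 = 6.04 from the group guarantee fund, for a payoff of 25.04.

25.04 dollars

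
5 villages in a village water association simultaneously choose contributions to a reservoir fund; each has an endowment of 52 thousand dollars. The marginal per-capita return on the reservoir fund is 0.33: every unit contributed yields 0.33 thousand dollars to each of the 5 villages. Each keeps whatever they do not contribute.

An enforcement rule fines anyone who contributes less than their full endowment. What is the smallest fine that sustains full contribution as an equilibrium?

34.84 thousand dollars

Given the others contribute fully, the best deviation is to contribute 0 (any partial contribution still incurs the fine and gives up units whose private return 0.33 is below 1).
Deviating from 52 to 0 saves 52 thousand dollars but forfeits the deviator's share of the drop in the reservoir fund: 0.33 × 52 = 17.16.
So the deviation gain is 52 − 17.16 = 34.84, and the fine must be at least 34.84 thousand dollars to wipe it out.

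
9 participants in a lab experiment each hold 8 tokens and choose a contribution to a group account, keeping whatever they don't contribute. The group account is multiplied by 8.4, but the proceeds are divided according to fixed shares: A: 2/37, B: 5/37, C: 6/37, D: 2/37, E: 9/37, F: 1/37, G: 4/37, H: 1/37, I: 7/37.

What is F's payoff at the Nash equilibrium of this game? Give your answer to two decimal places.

15.26 tokens

A player with share s gets back 8.4·s per unit contributed, so full contribution is dominant for anyone with s > 1/8.4 = 0.1190 and zero contribution is dominant for anyone below.
The shares above 0.1190 belong to B, C, E and I, contributing 8 each; the remaining 5 contribute 0. Total contributed: 32.
F keeps 8 and receives 8.4 × 32 × 1/37 = 7.26 from the group account, for a payoff of 15.26.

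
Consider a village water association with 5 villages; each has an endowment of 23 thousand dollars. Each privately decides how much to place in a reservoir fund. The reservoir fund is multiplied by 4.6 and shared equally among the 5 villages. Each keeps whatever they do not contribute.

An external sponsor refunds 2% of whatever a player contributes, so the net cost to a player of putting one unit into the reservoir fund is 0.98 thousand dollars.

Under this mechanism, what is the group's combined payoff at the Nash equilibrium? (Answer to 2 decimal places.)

115.00 thousand dollars

With the mechanism, a contributed unit returns (4.6/5) / 0.98 = 0.9388 per unit of net cost — still below 1 — so contributing 0 remains dominant for every player.
At the Nash equilibrium no one contributes; group total payoff = 5 × 23 = 115.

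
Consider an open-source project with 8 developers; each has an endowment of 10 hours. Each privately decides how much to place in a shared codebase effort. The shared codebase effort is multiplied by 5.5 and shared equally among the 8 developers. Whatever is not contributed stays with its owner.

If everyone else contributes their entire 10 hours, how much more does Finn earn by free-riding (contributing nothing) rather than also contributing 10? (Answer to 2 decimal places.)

3.13 hours

Switching from a contribution of 10 to 0 lets Finn keep an extra 10 hours, but lowers the shared codebase effort by 10, which costs Finn their own share of that drop: 5.5/8 × 10 = 6.87.
Net gain = 10 − 6.87 = 3.13. The private return per contributed unit (0.6875) is below 1, so free-riding is indeed the best response regardless of what the others do.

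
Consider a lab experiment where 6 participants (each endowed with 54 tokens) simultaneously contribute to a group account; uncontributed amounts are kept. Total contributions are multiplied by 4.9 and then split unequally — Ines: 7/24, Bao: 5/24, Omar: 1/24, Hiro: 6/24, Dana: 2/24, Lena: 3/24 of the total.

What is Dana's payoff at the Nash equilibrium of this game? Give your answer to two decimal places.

For player j, contributing a unit is worthwhile iff 4.9 × (j's share) ≥ 1, i.e. iff j's share is at least 0.2041.
Ines, Bao and Hiro are above the threshold, contributing 54 each; the remaining 3 contribute 0. Total contributed: 162.
Dana keeps 54 and receives 4.9 × 162 × 2/24 = 66.15 from the group account, for a payoff of 120.15.

120.15 tokens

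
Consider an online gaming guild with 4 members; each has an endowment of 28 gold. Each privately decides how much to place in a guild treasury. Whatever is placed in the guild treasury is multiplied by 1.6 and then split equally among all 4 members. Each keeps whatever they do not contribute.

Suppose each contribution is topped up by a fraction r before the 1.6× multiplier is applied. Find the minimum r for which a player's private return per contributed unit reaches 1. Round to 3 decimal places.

1.500

With matching at rate r, one contributed unit becomes (1 + r) in the guild treasury and returns 1.6 × (1 + r) / 4 to the contributor.
Setting this equal to 1: 1 + r = 4/1.6 = 2.5000.
So the minimum matching rate is r = 2.5000 − 1 = 1.500.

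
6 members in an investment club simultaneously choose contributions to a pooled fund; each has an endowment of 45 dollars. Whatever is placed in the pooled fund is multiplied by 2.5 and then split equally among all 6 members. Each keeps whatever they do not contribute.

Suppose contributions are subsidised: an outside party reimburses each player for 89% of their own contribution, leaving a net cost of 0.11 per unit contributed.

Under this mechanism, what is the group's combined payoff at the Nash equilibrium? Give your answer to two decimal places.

With the mechanism, a contributed unit returns (2.5/6) / 0.11 = 3.7879 per unit of net cost to the contributor — now above 1 — so contributing fully is weakly dominant for every player.
So the Nash equilibrium is full contribution by all 6; the group earns 6 × (45 × 0.89 + 2.5 × 45) = 915.30.

915.30 dollars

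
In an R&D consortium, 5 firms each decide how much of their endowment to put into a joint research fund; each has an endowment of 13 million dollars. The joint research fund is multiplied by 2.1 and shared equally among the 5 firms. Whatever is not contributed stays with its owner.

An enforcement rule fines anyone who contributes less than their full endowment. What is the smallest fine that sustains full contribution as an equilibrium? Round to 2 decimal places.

Given the others contribute fully, the best deviation is to contribute 0 (any partial contribution still incurs the fine and gives up units whose private return 0.4200 is below 1).
Deviating from 13 to 0 saves 13 million dollars but forfeits the deviator's share of the drop in the joint research fund: 2.1/5 × 13 = 5.46.
So the deviation gain is 13 − 5.46 = 7.54, and the fine must be at least 7.54 million dollars to wipe it out.

7.54 million dollars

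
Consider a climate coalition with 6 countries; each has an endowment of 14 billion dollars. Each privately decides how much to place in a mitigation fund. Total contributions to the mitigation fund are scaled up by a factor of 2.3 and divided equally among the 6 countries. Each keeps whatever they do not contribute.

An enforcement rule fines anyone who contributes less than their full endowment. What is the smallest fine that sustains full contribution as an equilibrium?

8.63 billion dollars

Given the others contribute fully, the best deviation is to contribute 0 (any partial contribution still incurs the fine and gives up units whose private return 0.3833 is below 1).
Deviating from 14 to 0 saves 14 billion dollars but forfeits the deviator's share of the drop in the mitigation fund: 2.3/6 × 14 = 5.37.
So the deviation gain is 14 − 5.37 = 8.63, and the fine must be at least 8.63 billion dollars to wipe it out.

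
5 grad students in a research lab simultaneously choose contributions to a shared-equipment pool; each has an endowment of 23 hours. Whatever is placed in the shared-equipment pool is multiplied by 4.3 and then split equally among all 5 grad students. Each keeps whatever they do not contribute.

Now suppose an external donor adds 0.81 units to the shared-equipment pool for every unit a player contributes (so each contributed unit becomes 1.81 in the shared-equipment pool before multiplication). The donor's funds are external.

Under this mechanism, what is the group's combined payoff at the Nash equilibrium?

With the mechanism, a contributed unit returns 4.3 × 1.81 / 5 = 1.5566 per unit of net cost to the contributor — now above 1 — so contributing fully is weakly dominant for every player.
At the Nash equilibrium everyone contributes 23. Group total payoff = 4.3 × 1.81 × 115 = 895.05.

895.05 hours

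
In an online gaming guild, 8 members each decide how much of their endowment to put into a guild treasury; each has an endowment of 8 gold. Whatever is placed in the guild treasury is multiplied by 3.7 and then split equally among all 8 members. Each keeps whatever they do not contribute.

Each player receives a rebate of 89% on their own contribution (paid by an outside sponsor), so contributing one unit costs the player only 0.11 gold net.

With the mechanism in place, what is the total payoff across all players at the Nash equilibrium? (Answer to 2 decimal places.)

Under the mechanism each unit contributed yields (3.7/8) / 0.11 = 4.2045 back to its contributor per unit of net cost, which exceeds 1, making full contribution the dominant choice for everyone.
So the Nash equilibrium is full contribution by all 8; the group earns 8 × (8 × 0.89 + 3.7 × 8) = 293.76.

293.76 gold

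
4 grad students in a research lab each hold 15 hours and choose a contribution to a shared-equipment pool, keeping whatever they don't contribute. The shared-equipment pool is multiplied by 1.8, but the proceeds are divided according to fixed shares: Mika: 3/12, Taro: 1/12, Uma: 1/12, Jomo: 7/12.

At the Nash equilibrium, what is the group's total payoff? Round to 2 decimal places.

72.00 hours

Each unit j contributes comes back to j as 1.8 × (j's share), so j prefers to contribute only if that share exceeds 1/1.8 = 0.5556; otherwise keeping the unit dominates.
The only share above 0.5556 is Jomo's 7/12, contributing 15; the remaining 3 contribute 0. Total contributed: 15.
The shared-equipment pool pays out 1.8 × 15 = 27.00 in total (split across the unequal shares, but the aggregate is all that matters for the group sum).
The 3 free-riders keep 15 each, adding 45. Group total = 45 + 27.00 = 72.00.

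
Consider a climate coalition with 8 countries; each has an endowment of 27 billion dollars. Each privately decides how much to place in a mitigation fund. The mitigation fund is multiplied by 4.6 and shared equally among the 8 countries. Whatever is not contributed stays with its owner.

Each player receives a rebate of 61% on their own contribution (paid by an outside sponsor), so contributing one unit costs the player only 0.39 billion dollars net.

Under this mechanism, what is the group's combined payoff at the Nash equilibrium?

With the mechanism, a contributed unit returns (4.6/8) / 0.39 = 1.4744 per unit of net cost to the contributor — now above 1 — so contributing fully is weakly dominant for every player.
So the Nash equilibrium is full contribution by all 8; the group earns 8 × (27 × 0.61 + 4.6 × 27) = 1125.36.

1125.36 billion dollars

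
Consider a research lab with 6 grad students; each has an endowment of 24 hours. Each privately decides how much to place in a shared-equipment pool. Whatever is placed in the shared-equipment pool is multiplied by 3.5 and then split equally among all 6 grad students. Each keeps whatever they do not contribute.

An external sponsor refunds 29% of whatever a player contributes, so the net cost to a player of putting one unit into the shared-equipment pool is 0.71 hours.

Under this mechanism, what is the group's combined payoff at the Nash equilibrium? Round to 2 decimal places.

144.00 hours

The effective private return is (3.5/6) / 0.71 = 0.8216, which is still under 1, so the mechanism doesn't change anyone's dominant strategy: zero contribution.
Everyone keeps their endowment and the group total is 6 × 24 = 144.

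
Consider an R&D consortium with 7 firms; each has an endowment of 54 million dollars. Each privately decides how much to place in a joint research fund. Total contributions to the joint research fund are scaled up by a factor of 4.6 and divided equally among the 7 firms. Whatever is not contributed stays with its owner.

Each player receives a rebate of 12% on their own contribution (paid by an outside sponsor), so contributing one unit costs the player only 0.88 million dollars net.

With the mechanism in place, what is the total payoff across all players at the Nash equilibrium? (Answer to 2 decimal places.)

378.00 million dollars

With the mechanism, a contributed unit returns (4.6/7) / 0.88 = 0.7468 per unit of net cost — still below 1 — so contributing 0 remains dominant for every player.
At the Nash equilibrium no one contributes; group total payoff = 7 × 54 = 378.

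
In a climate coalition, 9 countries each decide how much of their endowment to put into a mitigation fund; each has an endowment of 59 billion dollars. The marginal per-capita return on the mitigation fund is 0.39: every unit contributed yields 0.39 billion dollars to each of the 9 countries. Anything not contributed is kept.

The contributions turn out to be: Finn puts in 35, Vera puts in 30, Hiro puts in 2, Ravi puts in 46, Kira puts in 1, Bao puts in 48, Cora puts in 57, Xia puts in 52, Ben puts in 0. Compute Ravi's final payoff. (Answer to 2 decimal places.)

118.69 billion dollars

Total contributed: 35 + 30 + 2 + 46 + 1 + 48 + 57 + 52 + 0 = 271.
Each receives 0.39 × 271 = 105.69 from the mitigation fund.
Ravi keeps 59 − 46 = 13, so Ravi's payoff is 13 + 105.69 = 118.69.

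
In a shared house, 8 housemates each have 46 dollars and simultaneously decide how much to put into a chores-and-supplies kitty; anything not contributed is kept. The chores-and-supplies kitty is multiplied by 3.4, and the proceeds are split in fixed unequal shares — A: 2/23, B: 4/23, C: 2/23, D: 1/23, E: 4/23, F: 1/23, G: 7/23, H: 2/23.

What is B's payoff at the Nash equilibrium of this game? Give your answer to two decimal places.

Player j's private return per contributed unit is 3.4 × (j's share). Contributing is weakly dominant for j when that share is at least 1/3.4 = 0.2941, and contributing 0 is dominant otherwise.
G alone (share 7/23) is above the threshold, contributing 46; the remaining 7 contribute 0. Total contributed: 46.
B keeps 46 and receives 3.4 × 46 × 4/23 = 27.20 from the chores-and-supplies kitty, for a payoff of 73.20.

73.20 dollars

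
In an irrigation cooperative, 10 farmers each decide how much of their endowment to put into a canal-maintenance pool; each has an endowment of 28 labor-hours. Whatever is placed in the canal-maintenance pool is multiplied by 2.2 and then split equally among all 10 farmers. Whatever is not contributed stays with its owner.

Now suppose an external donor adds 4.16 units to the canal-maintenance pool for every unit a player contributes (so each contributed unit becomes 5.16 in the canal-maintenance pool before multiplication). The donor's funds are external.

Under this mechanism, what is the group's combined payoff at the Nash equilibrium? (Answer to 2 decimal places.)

The effective private return per unit is now 2.2 × 5.16 / 10 = 1.1352 > 1, so every player's dominant strategy flips to full contribution.
So the Nash equilibrium is full contribution by all 10; the group earns 2.2 × 5.16 × 280 = 3178.56.

3178.56 labor-hours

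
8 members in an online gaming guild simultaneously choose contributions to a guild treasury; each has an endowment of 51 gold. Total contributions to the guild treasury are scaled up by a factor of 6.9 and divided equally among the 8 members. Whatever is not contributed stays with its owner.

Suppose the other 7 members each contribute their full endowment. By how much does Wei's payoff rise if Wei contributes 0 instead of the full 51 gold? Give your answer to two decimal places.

Switching from a contribution of 51 to 0 lets Wei keep an extra 51 gold, but lowers the guild treasury by 51, which costs Wei their own share of that drop: 6.9/8 × 51 = 43.99.
Net gain = 51 − 43.99 = 7.01. The private return per contributed unit (0.8625) is below 1, so free-riding is indeed the best response regardless of what the others do.

7.01 gold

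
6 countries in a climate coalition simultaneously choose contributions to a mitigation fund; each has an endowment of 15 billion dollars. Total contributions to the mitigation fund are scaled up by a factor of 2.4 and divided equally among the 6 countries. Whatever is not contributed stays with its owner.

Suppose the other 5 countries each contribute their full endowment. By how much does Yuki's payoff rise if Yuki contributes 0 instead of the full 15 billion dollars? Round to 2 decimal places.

9.00 billion dollars

Switching from a contribution of 15 to 0 lets Yuki keep an extra 15 billion dollars, but lowers the mitigation fund by 15, which costs Yuki their own share of that drop: 2.4/6 × 15 = 6.00.
Net gain = 15 − 6.00 = 9.00. The private return per contributed unit (0.4000) is below 1, so free-riding is indeed the best response regardless of what the others do.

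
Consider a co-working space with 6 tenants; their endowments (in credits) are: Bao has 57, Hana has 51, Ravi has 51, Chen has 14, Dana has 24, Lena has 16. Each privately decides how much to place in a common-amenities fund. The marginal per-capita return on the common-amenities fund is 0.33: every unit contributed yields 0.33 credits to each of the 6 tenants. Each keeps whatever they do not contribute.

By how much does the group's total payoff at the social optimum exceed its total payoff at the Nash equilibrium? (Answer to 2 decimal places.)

The private return per contributed unit is 0.33 < 1 for everyone, so the Nash equilibrium is zero contribution and the group total is Σ E_j = 57 + 51 + 51 + 14 + 24 + 16 = 213.
Each contributed unit returns 1.980 to the group, so the social optimum is full contribution by everyone: group total = 1.980 × 213 = 421.74.
Efficiency loss = (1.980 − 1) × 213 = 208.74.

208.74 credits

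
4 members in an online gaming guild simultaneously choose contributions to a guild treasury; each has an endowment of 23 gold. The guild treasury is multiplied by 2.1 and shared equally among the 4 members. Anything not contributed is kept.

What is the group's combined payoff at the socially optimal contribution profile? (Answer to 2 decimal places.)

Each contributed unit returns 2.100 to the group as a whole (0.5250 to each of 4 players), which exceeds 1, so the social optimum is full contribution: group total = 2.100 × 92 = 193.20.

193.20 gold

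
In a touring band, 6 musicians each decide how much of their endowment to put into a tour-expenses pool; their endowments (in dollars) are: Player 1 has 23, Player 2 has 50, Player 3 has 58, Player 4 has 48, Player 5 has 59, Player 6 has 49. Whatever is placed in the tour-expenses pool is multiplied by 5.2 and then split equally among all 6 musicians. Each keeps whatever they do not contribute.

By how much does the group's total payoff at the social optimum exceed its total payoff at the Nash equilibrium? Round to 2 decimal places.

1205.40 dollars

The private return per contributed unit is 5.2/6 = 0.8667 < 1 for every player regardless of endowment, so the Nash equilibrium is zero contribution and the group total is Σ E_j = 23 + 50 + 58 + 48 + 59 + 49 = 287.
Each contributed unit returns 5.200 to the group, so the social optimum is full contribution by everyone: group total = 5.200 × 287 = 1492.40.
Efficiency loss = (5.200 − 1) × 287 = 1205.40.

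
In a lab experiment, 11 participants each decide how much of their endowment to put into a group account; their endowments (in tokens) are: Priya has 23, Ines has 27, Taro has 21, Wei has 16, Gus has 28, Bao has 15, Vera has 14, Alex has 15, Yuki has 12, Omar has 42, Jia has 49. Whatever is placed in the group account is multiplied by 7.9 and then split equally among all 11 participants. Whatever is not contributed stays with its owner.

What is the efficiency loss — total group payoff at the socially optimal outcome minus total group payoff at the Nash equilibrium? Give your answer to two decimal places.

1807.80 tokens

The private return per contributed unit is 7.9/11 = 0.7182 < 1 for every player regardless of endowment, so the Nash equilibrium is zero contribution and the group total is Σ E_j = 23 + 27 + 21 + 16 + 28 + 15 + 14 + 15 + 12 + 42 + 49 = 262.
Each contributed unit returns 7.900 to the group, so the social optimum is full contribution by everyone: group total = 7.900 × 262 = 2069.80.
Efficiency loss = (7.900 − 1) × 262 = 1807.80.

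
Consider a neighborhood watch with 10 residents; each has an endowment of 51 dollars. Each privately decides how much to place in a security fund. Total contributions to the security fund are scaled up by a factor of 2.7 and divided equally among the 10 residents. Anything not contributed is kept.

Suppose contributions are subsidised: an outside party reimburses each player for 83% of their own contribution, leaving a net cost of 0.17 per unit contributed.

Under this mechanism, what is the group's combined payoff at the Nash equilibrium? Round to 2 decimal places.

Under the mechanism each unit contributed yields (2.7/10) / 0.17 = 1.5882 back to its contributor per unit of net cost, which exceeds 1, making full contribution the dominant choice for everyone.
So the Nash equilibrium is full contribution by all 10; the group earns 10 × (51 × 0.83 + 2.7 × 51) = 1800.30.

1800.30 dollars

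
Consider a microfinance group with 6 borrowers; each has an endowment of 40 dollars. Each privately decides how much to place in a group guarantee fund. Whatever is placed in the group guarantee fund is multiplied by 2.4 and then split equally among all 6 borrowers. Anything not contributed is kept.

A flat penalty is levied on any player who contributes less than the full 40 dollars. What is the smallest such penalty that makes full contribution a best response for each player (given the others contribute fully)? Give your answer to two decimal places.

24.00 dollars

Given the others contribute fully, the best deviation is to contribute 0 (any partial contribution still incurs the fine and gives up units whose private return 0.4000 is below 1).
Deviating from 40 to 0 saves 40 dollars but forfeits the deviator's share of the drop in the group guarantee fund: 2.4/6 × 40 = 16.00.
So the deviation gain is 40 − 16.00 = 24.00, and the fine must be at least 24.00 dollars to wipe it out.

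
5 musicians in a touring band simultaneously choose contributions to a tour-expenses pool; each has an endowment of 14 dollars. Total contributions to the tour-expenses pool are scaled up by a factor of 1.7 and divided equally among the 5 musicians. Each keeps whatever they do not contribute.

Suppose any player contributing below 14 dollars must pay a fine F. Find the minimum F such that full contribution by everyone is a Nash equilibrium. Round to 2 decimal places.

Given the others contribute fully, the best deviation is to contribute 0 (any partial contribution still incurs the fine and gives up units whose private return 0.3400 is below 1).
Deviating from 14 to 0 saves 14 dollars but forfeits the deviator's share of the drop in the tour-expenses pool: 1.7/5 × 14 = 4.76.
So the deviation gain is 14 − 4.76 = 9.24, and the fine must be at least 9.24 dollars to wipe it out.

9.24 dollars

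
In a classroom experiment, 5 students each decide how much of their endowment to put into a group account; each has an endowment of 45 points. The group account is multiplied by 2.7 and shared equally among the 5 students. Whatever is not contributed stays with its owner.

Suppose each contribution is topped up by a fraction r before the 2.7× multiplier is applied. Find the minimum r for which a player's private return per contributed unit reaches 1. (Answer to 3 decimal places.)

0.852

With matching at rate r, one contributed unit becomes (1 + r) in the group account and returns 2.7 × (1 + r) / 5 to the contributor.
Setting this equal to 1: 1 + r = 5/2.7 = 1.8519.
So the minimum matching rate is r = 1.8519 − 1 = 0.852.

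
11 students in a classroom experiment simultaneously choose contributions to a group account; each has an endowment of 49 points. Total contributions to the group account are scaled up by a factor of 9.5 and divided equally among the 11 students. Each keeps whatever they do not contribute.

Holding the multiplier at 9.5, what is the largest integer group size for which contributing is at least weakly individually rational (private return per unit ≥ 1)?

9

Private return per unit is 9.5/(group size), which is ≥ 1 whenever the group size is ≤ 9.5.
The largest such integer is 9.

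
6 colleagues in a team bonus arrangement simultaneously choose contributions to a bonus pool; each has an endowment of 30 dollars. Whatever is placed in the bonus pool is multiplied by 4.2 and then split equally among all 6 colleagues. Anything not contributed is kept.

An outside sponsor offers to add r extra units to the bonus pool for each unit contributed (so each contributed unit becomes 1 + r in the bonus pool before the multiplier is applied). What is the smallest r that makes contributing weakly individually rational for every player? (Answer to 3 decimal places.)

With matching at rate r, one contributed unit becomes (1 + r) in the bonus pool and returns 4.2 × (1 + r) / 6 to the contributor.
Setting this equal to 1: 1 + r = 6/4.2 = 1.4286.
So the minimum matching rate is r = 1.4286 − 1 = 0.429.

0.429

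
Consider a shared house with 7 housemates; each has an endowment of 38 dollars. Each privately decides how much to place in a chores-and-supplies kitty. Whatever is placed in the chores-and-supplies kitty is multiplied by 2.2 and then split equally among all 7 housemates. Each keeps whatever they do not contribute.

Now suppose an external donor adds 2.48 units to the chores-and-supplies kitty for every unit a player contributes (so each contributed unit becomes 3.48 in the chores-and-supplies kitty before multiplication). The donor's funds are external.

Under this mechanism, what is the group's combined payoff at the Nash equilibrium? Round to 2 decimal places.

Under the mechanism each unit contributed yields 2.2 × 3.48 / 7 = 1.0937 back to its contributor per unit of net cost, which exceeds 1, making full contribution the dominant choice for everyone.
So the Nash equilibrium is full contribution by all 7; the group earns 2.2 × 3.48 × 266 = 2036.50.

2036.50 dollars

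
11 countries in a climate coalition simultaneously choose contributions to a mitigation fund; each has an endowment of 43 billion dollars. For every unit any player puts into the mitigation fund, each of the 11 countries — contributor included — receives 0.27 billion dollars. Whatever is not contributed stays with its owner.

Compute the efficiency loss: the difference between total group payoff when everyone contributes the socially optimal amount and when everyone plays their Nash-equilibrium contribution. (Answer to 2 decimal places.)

931.81 billion dollars

The private return per contributed unit is 0.27 < 1, so contributing 0 is dominant for every player. At the Nash equilibrium everyone keeps their 43, and the group total is 11 × 43 = 473.
Each contributed unit returns 2.970 to the group as a whole (0.27 to each of 11 players), which exceeds 1, so the social optimum is full contribution: group total = 2.970 × 473 = 1404.81.
Efficiency loss = 1404.81 − 473 = 931.81.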